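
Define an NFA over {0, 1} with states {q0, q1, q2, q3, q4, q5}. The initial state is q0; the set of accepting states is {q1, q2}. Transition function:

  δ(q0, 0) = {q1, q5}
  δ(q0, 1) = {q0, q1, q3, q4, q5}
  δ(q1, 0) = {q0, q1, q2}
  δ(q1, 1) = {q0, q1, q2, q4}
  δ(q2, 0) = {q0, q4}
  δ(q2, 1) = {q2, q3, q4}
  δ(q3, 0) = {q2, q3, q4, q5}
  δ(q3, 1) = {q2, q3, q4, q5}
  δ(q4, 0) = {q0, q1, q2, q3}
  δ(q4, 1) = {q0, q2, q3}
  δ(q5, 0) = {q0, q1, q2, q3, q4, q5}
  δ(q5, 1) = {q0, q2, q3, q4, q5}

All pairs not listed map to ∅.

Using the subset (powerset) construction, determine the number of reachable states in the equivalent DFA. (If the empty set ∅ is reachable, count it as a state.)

4

Start state of the DFA: {q0}.
{q0} --0--> {q1, q5}  [new]
{q0} --1--> {q0, q1, q3, q4, q5}  [new]
{q1, q5} --0--> {q0, q1, q2, q3, q4, q5}  [new]
{q1, q5} --1--> {q0, q1, q2, q3, q4, q5}  [seen]
{q0, q1, q3, q4, q5} --0--> {q0, q1, q2, q3, q4, q5}  [seen]
{q0, q1, q3, q4, q5} --1--> {q0, q1, q2, q3, q4, q5}  [seen]
{q0, q1, q2, q3, q4, q5} --0--> {q0, q1, q2, q3, q4, q5}  [seen]
{q0, q1, q2, q3, q4, q5} --1--> {q0, q1, q2, q3, q4, q5}  [seen]
Reachable DFA states: {q0}, {q1, q5}, {q0, q1, q3, q4, q5}, {q0, q1, q2, q3, q4, q5}.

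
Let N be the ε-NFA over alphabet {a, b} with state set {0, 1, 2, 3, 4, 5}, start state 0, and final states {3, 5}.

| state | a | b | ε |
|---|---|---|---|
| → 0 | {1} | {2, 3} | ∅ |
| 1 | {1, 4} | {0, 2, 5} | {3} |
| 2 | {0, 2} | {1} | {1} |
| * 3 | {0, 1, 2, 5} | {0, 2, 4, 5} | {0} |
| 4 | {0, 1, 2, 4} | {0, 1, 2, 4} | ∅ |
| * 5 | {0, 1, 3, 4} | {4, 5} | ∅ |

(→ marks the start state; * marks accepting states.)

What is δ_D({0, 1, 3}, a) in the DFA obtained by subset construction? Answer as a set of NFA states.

δ(0,a) = {1}; δ(1,a) = {1, 4}; δ(3,a) = {0, 1, 2, 5}.
Union: {0, 1, 2, 4, 5}.
ε-closure gives {0, 1, 2, 3, 4, 5}.

{0, 1, 2, 3, 4, 5}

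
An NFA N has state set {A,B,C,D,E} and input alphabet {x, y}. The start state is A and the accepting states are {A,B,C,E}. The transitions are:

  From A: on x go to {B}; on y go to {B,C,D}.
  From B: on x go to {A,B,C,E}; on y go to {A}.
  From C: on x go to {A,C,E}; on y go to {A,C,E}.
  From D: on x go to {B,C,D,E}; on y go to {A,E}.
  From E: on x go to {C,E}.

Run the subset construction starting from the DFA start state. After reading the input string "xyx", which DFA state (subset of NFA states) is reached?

{B}

Start: {A}.
δ(A,x) = {B}.
Union: {B}.
After x: {B}.
δ(B,y) = {A}.
Union: {A}.
After y: {A}.
δ(A,x) = {B}.
Union: {B}.
After x: {B}.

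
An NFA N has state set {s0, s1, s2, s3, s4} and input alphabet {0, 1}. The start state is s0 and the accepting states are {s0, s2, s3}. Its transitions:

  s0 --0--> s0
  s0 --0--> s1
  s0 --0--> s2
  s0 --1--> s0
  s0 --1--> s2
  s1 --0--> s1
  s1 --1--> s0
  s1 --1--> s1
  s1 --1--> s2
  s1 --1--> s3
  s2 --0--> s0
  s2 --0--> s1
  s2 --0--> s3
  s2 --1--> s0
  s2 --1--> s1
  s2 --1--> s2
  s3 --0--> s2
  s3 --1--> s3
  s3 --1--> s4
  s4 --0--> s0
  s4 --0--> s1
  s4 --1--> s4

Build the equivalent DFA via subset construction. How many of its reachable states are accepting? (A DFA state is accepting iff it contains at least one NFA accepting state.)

Start state of the DFA: {s0}.
{s0} --0--> {s0, s1, s2}  [new]
{s0} --1--> {s0, s2}  [new]
{s0, s1, s2} --0--> {s0, s1, s2, s3}  [new]
{s0, s1, s2} --1--> {s0, s1, s2, s3}  [seen]
{s0, s2} --0--> {s0, s1, s2, s3}  [seen]
{s0, s2} --1--> {s0, s1, s2}  [seen]
{s0, s1, s2, s3} --0--> {s0, s1, s2, s3}  [seen]
{s0, s1, s2, s3} --1--> {s0, s1, s2, s3, s4}  [new]
{s0, s1, s2, s3, s4} --0--> {s0, s1, s2, s3}  [seen]
{s0, s1, s2, s3, s4} --1--> {s0, s1, s2, s3, s4}  [seen]
Reachable DFA states: {s0}, {s0, s1, s2}, {s0, s2}, {s0, s1, s2, s3}, {s0, s1, s2, s3, s4}.
Accepting DFA states (contain an NFA accepting state): {s0}, {s0, s1, s2}, {s0, s2}, {s0, s1, s2, s3}, {s0, s1, s2, s3, s4}.

5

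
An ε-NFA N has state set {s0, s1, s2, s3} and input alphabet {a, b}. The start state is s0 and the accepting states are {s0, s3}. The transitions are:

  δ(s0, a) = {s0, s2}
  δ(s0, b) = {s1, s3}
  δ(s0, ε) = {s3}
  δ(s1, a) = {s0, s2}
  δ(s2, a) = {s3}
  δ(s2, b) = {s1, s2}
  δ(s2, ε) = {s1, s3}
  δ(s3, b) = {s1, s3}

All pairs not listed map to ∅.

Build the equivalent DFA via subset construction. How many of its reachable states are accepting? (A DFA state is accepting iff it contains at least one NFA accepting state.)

4

Start state of the DFA: {s0, s3} (ε-closure of the NFA start).
{s0, s3} --a--> {s0, s1, s2, s3}  [new]
{s0, s3} --b--> {s1, s3}  [new]
{s0, s1, s2, s3} --a--> {s0, s1, s2, s3}  [seen]
{s0, s1, s2, s3} --b--> {s1, s2, s3}  [new]
{s1, s3} --a--> {s0, s1, s2, s3}  [seen]
{s1, s3} --b--> {s1, s3}  [seen]
{s1, s2, s3} --a--> {s0, s1, s2, s3}  [seen]
{s1, s2, s3} --b--> {s1, s2, s3}  [seen]
Reachable DFA states: {s0, s3}, {s0, s1, s2, s3}, {s1, s3}, {s1, s2, s3}.
Accepting DFA states (contain an NFA accepting state): {s0, s3}, {s0, s1, s2, s3}, {s1, s3}, {s1, s2, s3}.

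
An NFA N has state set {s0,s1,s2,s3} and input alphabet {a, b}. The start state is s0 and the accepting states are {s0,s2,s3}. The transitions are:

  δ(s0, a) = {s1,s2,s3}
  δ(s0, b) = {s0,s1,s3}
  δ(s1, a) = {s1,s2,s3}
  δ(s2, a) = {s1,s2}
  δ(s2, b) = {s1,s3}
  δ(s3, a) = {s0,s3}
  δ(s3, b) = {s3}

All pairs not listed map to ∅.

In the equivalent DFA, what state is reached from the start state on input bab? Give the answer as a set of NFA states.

Start: {s0}.
δ(s0,b) = {s0,s1,s3}.
Union: {s0,s1,s3}.
After b: {s0,s1,s3}.
δ(s0,a) = {s1,s2,s3}; δ(s1,a) = {s1,s2,s3}; δ(s3,a) = {s0,s3}.
Union: {s0,s1,s2,s3}.
After a: {s0,s1,s2,s3}.
δ(s0,b) = {s0,s1,s3}; δ(s1,b) = ∅; δ(s2,b) = {s1,s3}; δ(s3,b) = {s3}.
Union: {s0,s1,s3}.
After b: {s0,s1,s3}.

{s0,s1,s3}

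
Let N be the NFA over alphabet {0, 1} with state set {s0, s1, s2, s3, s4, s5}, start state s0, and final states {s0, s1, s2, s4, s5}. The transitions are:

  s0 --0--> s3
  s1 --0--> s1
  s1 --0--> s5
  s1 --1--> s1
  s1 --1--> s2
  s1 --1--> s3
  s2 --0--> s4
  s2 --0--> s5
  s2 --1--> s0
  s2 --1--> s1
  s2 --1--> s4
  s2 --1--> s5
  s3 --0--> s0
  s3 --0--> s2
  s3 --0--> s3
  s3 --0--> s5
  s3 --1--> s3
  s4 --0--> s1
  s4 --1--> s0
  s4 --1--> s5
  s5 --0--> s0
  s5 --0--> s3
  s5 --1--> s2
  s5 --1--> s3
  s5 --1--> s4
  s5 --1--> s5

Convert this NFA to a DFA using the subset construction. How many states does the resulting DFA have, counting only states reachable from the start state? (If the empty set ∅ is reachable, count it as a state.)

Start state of the DFA: {s0}.
{s0} --0--> {s3}  [new]
{s0} --1--> ∅  [new]
{s3} --0--> {s0, s2, s3, s5}  [new]
{s3} --1--> {s3}  [seen]
∅ --0--> ∅  [seen]
∅ --1--> ∅  [seen]
{s0, s2, s3, s5} --0--> {s0, s2, s3, s4, s5}  [new]
{s0, s2, s3, s5} --1--> {s0, s1, s2, s3, s4, s5}  [new]
{s0, s2, s3, s4, s5} --0--> {s0, s1, s2, s3, s4, s5}  [seen]
{s0, s2, s3, s4, s5} --1--> {s0, s1, s2, s3, s4, s5}  [seen]
{s0, s1, s2, s3, s4, s5} --0--> {s0, s1, s2, s3, s4, s5}  [seen]
{s0, s1, s2, s3, s4, s5} --1--> {s0, s1, s2, s3, s4, s5}  [seen]
Reachable DFA states: {s0}, {s3}, ∅, {s0, s2, s3, s5}, {s0, s2, s3, s4, s5}, {s0, s1, s2, s3, s4, s5}.

6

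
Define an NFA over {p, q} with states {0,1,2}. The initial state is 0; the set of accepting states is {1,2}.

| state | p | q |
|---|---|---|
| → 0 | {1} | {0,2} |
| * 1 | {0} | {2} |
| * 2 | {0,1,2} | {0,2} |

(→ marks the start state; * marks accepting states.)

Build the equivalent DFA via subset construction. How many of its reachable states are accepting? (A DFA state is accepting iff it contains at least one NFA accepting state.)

4

Start state of the DFA: {0}.
{0} --p--> {1}  [new]
{0} --q--> {0,2}  [new]
{1} --p--> {0}  [seen]
{1} --q--> {2}  [new]
{0,2} --p--> {0,1,2}  [new]
{0,2} --q--> {0,2}  [seen]
{2} --p--> {0,1,2}  [seen]
{2} --q--> {0,2}  [seen]
{0,1,2} --p--> {0,1,2}  [seen]
{0,1,2} --q--> {0,2}  [seen]
Reachable DFA states: {0}, {1}, {0,2}, {2}, {0,1,2}.
Accepting DFA states (contain an NFA accepting state): {1}, {0,2}, {2}, {0,1,2}.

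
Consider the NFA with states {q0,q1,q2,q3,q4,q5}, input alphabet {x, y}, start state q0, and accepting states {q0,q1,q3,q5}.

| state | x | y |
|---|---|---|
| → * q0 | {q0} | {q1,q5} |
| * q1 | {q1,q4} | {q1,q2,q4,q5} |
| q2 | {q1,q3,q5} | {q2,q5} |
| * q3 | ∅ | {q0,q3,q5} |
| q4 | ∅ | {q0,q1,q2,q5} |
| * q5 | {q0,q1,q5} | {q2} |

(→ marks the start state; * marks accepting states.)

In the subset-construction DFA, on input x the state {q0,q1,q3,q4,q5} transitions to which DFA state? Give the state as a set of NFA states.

{q0,q1,q4,q5}

δ(q0,x) = {q0}; δ(q1,x) = {q1,q4}; δ(q3,x) = ∅; δ(q4,x) = ∅; δ(q5,x) = {q0,q1,q5}.
Union: {q0,q1,q4,q5}.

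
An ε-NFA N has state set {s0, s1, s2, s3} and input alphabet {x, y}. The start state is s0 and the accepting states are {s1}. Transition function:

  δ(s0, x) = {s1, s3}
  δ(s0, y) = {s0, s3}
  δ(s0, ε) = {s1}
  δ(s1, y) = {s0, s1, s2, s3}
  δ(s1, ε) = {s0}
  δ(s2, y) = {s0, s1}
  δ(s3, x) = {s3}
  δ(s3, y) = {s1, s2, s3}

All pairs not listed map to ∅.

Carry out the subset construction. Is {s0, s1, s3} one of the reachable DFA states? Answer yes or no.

Start state of the DFA: {s0, s1} (ε-closure of the NFA start).
{s0, s1} --x--> {s0, s1, s3}  [new]
{s0, s1} --y--> {s0, s1, s2, s3}  [new]
{s0, s1, s3} --x--> {s0, s1, s3}  [seen]
{s0, s1, s3} --y--> {s0, s1, s2, s3}  [seen]
{s0, s1, s2, s3} --x--> {s0, s1, s3}  [seen]
{s0, s1, s2, s3} --y--> {s0, s1, s2, s3}  [seen]
Reachable DFA states: {s0, s1}, {s0, s1, s3}, {s0, s1, s2, s3}.
{s0, s1, s3} is among them.

yes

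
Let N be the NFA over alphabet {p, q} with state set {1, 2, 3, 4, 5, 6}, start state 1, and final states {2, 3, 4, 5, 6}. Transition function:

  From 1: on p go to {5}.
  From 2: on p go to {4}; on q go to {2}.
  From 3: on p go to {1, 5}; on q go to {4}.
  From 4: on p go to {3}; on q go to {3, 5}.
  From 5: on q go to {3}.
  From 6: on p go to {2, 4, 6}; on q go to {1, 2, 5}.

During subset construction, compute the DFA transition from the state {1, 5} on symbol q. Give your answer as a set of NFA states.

δ(1,q) = ∅; δ(5,q) = {3}.
Union: {3}.

{3}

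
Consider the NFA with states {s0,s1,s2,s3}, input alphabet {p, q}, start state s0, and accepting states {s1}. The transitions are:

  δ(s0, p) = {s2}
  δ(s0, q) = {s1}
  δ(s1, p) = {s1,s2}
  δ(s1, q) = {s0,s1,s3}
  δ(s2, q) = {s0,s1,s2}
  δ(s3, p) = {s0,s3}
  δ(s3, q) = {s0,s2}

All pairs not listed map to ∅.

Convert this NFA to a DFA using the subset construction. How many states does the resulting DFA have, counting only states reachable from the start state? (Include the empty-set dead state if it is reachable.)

8

Start state of the DFA: {s0}.
{s0} --p--> {s2}  [new]
{s0} --q--> {s1}  [new]
{s2} --p--> ∅  [new]
{s2} --q--> {s0,s1,s2}  [new]
{s1} --p--> {s1,s2}  [new]
{s1} --q--> {s0,s1,s3}  [new]
∅ --p--> ∅  [seen]
∅ --q--> ∅  [seen]
{s0,s1,s2} --p--> {s1,s2}  [seen]
{s0,s1,s2} --q--> {s0,s1,s2,s3}  [new]
{s1,s2} --p--> {s1,s2}  [seen]
{s1,s2} --q--> {s0,s1,s2,s3}  [seen]
{s0,s1,s3} --p--> {s0,s1,s2,s3}  [seen]
{s0,s1,s3} --q--> {s0,s1,s2,s3}  [seen]
{s0,s1,s2,s3} --p--> {s0,s1,s2,s3}  [seen]
{s0,s1,s2,s3} --q--> {s0,s1,s2,s3}  [seen]
Reachable DFA states: {s0}, {s2}, {s1}, ∅, {s0,s1,s2}, {s1,s2}, {s0,s1,s3}, {s0,s1,s2,s3}.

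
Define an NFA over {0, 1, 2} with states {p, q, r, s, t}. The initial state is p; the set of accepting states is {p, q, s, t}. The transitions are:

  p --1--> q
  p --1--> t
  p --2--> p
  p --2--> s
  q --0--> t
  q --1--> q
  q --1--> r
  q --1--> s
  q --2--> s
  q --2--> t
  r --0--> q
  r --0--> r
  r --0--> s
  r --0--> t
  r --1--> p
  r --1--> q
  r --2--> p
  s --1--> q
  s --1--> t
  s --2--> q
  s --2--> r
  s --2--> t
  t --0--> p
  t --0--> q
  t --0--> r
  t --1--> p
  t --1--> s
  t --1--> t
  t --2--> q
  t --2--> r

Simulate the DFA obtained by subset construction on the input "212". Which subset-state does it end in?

{q, r, s, t}

Start: {p}.
δ(p,2) = {p, s}.
Union: {p, s}.
After 2: {p, s}.
δ(p,1) = {q, t}; δ(s,1) = {q, t}.
Union: {q, t}.
After 1: {q, t}.
δ(q,2) = {s, t}; δ(t,2) = {q, r}.
Union: {q, r, s, t}.
After 2: {q, r, s, t}.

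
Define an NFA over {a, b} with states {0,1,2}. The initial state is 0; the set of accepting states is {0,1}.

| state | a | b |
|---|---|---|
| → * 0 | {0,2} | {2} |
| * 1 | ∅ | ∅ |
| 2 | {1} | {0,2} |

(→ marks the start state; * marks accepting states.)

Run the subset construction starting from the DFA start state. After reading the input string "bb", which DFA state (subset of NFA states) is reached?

{0,2}

Start: {0}.
δ(0,b) = {2}.
Union: {2}.
After b: {2}.
δ(2,b) = {0,2}.
Union: {0,2}.
After b: {0,2}.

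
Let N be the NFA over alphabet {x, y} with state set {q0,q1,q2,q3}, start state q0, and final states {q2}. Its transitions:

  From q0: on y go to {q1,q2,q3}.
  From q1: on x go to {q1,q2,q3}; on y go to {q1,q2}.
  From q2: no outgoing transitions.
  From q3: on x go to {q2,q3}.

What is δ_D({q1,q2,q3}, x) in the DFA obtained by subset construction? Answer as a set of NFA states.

δ(q1,x) = {q1,q2,q3}; δ(q2,x) = ∅; δ(q3,x) = {q2,q3}.
Union: {q1,q2,q3}.

{q1,q2,q3}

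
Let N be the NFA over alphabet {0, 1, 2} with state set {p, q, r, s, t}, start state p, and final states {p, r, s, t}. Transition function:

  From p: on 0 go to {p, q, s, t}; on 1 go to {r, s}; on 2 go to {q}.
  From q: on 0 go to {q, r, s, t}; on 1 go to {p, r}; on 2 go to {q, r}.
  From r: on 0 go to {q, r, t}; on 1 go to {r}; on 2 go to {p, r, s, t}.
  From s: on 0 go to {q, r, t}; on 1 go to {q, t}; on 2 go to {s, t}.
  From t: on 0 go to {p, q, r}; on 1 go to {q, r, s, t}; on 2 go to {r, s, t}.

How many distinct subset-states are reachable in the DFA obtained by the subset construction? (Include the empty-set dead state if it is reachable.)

Start state of the DFA: {p}.
{p} --0--> {p, q, s, t}  [new]
{p} --1--> {r, s}  [new]
{p} --2--> {q}  [new]
{p, q, s, t} --0--> {p, q, r, s, t}  [new]
{p, q, s, t} --1--> {p, q, r, s, t}  [seen]
{p, q, s, t} --2--> {q, r, s, t}  [new]
{r, s} --0--> {q, r, t}  [new]
{r, s} --1--> {q, r, t}  [seen]
{r, s} --2--> {p, r, s, t}  [new]
{q} --0--> {q, r, s, t}  [seen]
{q} --1--> {p, r}  [new]
{q} --2--> {q, r}  [new]
{p, q, r, s, t} --0--> {p, q, r, s, t}  [seen]
{p, q, r, s, t} --1--> {p, q, r, s, t}  [seen]
{p, q, r, s, t} --2--> {p, q, r, s, t}  [seen]
{q, r, s, t} --0--> {p, q, r, s, t}  [seen]
{q, r, s, t} --1--> {p, q, r, s, t}  [seen]
{q, r, s, t} --2--> {p, q, r, s, t}  [seen]
{q, r, t} --0--> {p, q, r, s, t}  [seen]
{q, r, t} --1--> {p, q, r, s, t}  [seen]
{q, r, t} --2--> {p, q, r, s, t}  [seen]
{p, r, s, t} --0--> {p, q, r, s, t}  [seen]
{p, r, s, t} --1--> {q, r, s, t}  [seen]
{p, r, s, t} --2--> {p, q, r, s, t}  [seen]
{p, r} --0--> {p, q, r, s, t}  [seen]
{p, r} --1--> {r, s}  [seen]
{p, r} --2--> {p, q, r, s, t}  [seen]
{q, r} --0--> {q, r, s, t}  [seen]
{q, r} --1--> {p, r}  [seen]
{q, r} --2--> {p, q, r, s, t}  [seen]
Reachable DFA states: {p}, {p, q, s, t}, {r, s}, {q}, {p, q, r, s, t}, {q, r, s, t}, {q, r, t}, {p, r, s, t}, {p, r}, {q, r}.

10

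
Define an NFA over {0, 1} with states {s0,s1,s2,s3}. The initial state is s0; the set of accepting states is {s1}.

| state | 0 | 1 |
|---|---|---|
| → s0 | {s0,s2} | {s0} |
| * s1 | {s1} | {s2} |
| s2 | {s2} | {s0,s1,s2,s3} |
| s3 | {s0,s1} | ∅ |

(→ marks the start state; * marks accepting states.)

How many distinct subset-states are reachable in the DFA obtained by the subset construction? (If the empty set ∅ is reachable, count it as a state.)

Start state of the DFA: {s0}.
{s0} --0--> {s0,s2}  [new]
{s0} --1--> {s0}  [seen]
{s0,s2} --0--> {s0,s2}  [seen]
{s0,s2} --1--> {s0,s1,s2,s3}  [new]
{s0,s1,s2,s3} --0--> {s0,s1,s2}  [new]
{s0,s1,s2,s3} --1--> {s0,s1,s2,s3}  [seen]
{s0,s1,s2} --0--> {s0,s1,s2}  [seen]
{s0,s1,s2} --1--> {s0,s1,s2,s3}  [seen]
Reachable DFA states: {s0}, {s0,s2}, {s0,s1,s2,s3}, {s0,s1,s2}.

4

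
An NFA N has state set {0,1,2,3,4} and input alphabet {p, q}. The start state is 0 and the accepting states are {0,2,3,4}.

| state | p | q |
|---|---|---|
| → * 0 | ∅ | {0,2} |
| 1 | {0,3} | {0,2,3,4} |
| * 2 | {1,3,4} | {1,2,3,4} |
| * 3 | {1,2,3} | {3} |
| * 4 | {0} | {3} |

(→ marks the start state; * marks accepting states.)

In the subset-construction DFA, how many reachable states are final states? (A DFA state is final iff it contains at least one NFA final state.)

6

Start state of the DFA: {0}.
{0} --p--> ∅  [new]
{0} --q--> {0,2}  [new]
∅ --p--> ∅  [seen]
∅ --q--> ∅  [seen]
{0,2} --p--> {1,3,4}  [new]
{0,2} --q--> {0,1,2,3,4}  [new]
{1,3,4} --p--> {0,1,2,3}  [new]
{1,3,4} --q--> {0,2,3,4}  [new]
{0,1,2,3,4} --p--> {0,1,2,3,4}  [seen]
{0,1,2,3,4} --q--> {0,1,2,3,4}  [seen]
{0,1,2,3} --p--> {0,1,2,3,4}  [seen]
{0,1,2,3} --q--> {0,1,2,3,4}  [seen]
{0,2,3,4} --p--> {0,1,2,3,4}  [seen]
{0,2,3,4} --q--> {0,1,2,3,4}  [seen]
Reachable DFA states: {0}, ∅, {0,2}, {1,3,4}, {0,1,2,3,4}, {0,1,2,3}, {0,2,3,4}.
Accepting DFA states (contain an NFA accepting state): {0}, {0,2}, {1,3,4}, {0,1,2,3,4}, {0,1,2,3}, {0,2,3,4}.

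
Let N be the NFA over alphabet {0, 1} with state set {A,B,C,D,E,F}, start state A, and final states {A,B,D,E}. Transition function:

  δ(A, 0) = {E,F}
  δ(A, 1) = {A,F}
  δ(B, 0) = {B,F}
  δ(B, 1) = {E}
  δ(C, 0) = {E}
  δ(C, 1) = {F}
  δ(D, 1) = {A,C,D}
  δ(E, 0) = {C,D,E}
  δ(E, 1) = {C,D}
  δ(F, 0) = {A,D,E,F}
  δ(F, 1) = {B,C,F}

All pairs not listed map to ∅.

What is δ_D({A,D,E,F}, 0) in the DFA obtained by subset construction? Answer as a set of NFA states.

δ(A,0) = {E,F}; δ(D,0) = ∅; δ(E,0) = {C,D,E}; δ(F,0) = {A,D,E,F}.
Union: {A,C,D,E,F}.

{A,C,D,E,F}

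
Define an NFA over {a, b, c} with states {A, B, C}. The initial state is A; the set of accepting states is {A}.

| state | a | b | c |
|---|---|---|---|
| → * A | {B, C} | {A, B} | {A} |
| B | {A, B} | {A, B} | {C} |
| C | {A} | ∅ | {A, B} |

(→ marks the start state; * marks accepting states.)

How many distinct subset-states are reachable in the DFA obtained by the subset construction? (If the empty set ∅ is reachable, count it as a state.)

5

Start state of the DFA: {A}.
{A} --a--> {B, C}  [new]
{A} --b--> {A, B}  [new]
{A} --c--> {A}  [seen]
{B, C} --a--> {A, B}  [seen]
{B, C} --b--> {A, B}  [seen]
{B, C} --c--> {A, B, C}  [new]
{A, B} --a--> {A, B, C}  [seen]
{A, B} --b--> {A, B}  [seen]
{A, B} --c--> {A, C}  [new]
{A, B, C} --a--> {A, B, C}  [seen]
{A, B, C} --b--> {A, B}  [seen]
{A, B, C} --c--> {A, B, C}  [seen]
{A, C} --a--> {A, B, C}  [seen]
{A, C} --b--> {A, B}  [seen]
{A, C} --c--> {A, B}  [seen]
Reachable DFA states: {A}, {B, C}, {A, B}, {A, B, C}, {A, C}.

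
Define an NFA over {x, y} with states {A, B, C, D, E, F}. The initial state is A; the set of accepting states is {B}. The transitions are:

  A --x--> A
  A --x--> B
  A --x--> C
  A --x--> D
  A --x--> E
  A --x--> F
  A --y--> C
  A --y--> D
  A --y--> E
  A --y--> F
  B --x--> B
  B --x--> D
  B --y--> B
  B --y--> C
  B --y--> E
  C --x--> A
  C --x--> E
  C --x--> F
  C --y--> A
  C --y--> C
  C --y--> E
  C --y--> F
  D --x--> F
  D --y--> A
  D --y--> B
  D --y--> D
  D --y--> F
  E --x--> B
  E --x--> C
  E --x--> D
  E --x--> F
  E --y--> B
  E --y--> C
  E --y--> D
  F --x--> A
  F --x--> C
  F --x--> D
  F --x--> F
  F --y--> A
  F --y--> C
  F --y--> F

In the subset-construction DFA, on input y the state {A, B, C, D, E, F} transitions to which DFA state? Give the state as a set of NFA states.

{A, B, C, D, E, F}

δ(A,y) = {C, D, E, F}; δ(B,y) = {B, C, E}; δ(C,y) = {A, C, E, F}; δ(D,y) = {A, B, D, F}; δ(E,y) = {B, C, D}; δ(F,y) = {A, C, F}.
Union: {A, B, C, D, E, F}.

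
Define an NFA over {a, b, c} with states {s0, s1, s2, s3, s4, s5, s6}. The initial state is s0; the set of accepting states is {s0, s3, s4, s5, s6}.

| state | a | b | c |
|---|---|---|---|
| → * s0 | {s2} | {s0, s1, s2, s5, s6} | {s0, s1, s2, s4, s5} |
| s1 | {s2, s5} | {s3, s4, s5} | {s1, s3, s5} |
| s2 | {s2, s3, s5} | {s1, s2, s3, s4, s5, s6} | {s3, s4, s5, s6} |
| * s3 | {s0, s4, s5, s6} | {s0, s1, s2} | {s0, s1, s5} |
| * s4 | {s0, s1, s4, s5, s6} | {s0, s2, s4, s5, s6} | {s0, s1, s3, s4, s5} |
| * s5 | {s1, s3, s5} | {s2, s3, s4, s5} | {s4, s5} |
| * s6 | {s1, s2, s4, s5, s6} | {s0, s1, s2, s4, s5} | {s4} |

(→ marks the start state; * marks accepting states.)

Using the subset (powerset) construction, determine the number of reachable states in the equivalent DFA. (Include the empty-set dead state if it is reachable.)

11

Start state of the DFA: {s0}.
{s0} --a--> {s2}  [new]
{s0} --b--> {s0, s1, s2, s5, s6}  [new]
{s0} --c--> {s0, s1, s2, s4, s5}  [new]
{s2} --a--> {s2, s3, s5}  [new]
{s2} --b--> {s1, s2, s3, s4, s5, s6}  [new]
{s2} --c--> {s3, s4, s5, s6}  [new]
{s0, s1, s2, s5, s6} --a--> {s1, s2, s3, s4, s5, s6}  [seen]
{s0, s1, s2, s5, s6} --b--> {s0, s1, s2, s3, s4, s5, s6}  [new]
{s0, s1, s2, s5, s6} --c--> {s0, s1, s2, s3, s4, s5, s6}  [seen]
{s0, s1, s2, s4, s5} --a--> {s0, s1, s2, s3, s4, s5, s6}  [seen]
{s0, s1, s2, s4, s5} --b--> {s0, s1, s2, s3, s4, s5, s6}  [seen]
{s0, s1, s2, s4, s5} --c--> {s0, s1, s2, s3, s4, s5, s6}  [seen]
{s2, s3, s5} --a--> {s0, s1, s2, s3, s4, s5, s6}  [seen]
{s2, s3, s5} --b--> {s0, s1, s2, s3, s4, s5, s6}  [seen]
{s2, s3, s5} --c--> {s0, s1, s3, s4, s5, s6}  [new]
{s1, s2, s3, s4, s5, s6} --a--> {s0, s1, s2, s3, s4, s5, s6}  [seen]
{s1, s2, s3, s4, s5, s6} --b--> {s0, s1, s2, s3, s4, s5, s6}  [seen]
{s1, s2, s3, s4, s5, s6} --c--> {s0, s1, s3, s4, s5, s6}  [seen]
{s3, s4, s5, s6} --a--> {s0, s1, s2, s3, s4, s5, s6}  [seen]
{s3, s4, s5, s6} --b--> {s0, s1, s2, s3, s4, s5, s6}  [seen]
{s3, s4, s5, s6} --c--> {s0, s1, s3, s4, s5}  [new]
{s0, s1, s2, s3, s4, s5, s6} --a--> {s0, s1, s2, s3, s4, s5, s6}  [seen]
{s0, s1, s2, s3, s4, s5, s6} --b--> {s0, s1, s2, s3, s4, s5, s6}  [seen]
{s0, s1, s2, s3, s4, s5, s6} --c--> {s0, s1, s2, s3, s4, s5, s6}  [seen]
{s0, s1, s3, s4, s5, s6} --a--> {s0, s1, s2, s3, s4, s5, s6}  [seen]
{s0, s1, s3, s4, s5, s6} --b--> {s0, s1, s2, s3, s4, s5, s6}  [seen]
{s0, s1, s3, s4, s5, s6} --c--> {s0, s1, s2, s3, s4, s5}  [new]
{s0, s1, s3, s4, s5} --a--> {s0, s1, s2, s3, s4, s5, s6}  [seen]
{s0, s1, s3, s4, s5} --b--> {s0, s1, s2, s3, s4, s5, s6}  [seen]
{s0, s1, s3, s4, s5} --c--> {s0, s1, s2, s3, s4, s5}  [seen]
{s0, s1, s2, s3, s4, s5} --a--> {s0, s1, s2, s3, s4, s5, s6}  [seen]
{s0, s1, s2, s3, s4, s5} --b--> {s0, s1, s2, s3, s4, s5, s6}  [seen]
{s0, s1, s2, s3, s4, s5} --c--> {s0, s1, s2, s3, s4, s5, s6}  [seen]
Reachable DFA states: {s0}, {s2}, {s0, s1, s2, s5, s6}, {s0, s1, s2, s4, s5}, {s2, s3, s5}, {s1, s2, s3, s4, s5, s6}, {s3, s4, s5, s6}, {s0, s1, s2, s3, s4, s5, s6}, {s0, s1, s3, s4, s5, s6}, {s0, s1, s3, s4, s5}, {s0, s1, s2, s3, s4, s5}.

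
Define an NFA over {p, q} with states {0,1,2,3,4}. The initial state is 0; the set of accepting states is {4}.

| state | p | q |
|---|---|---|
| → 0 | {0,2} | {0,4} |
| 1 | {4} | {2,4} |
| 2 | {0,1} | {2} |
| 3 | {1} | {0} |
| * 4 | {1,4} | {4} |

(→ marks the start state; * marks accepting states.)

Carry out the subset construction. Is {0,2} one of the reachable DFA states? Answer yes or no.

yes

Start state of the DFA: {0}.
{0} --p--> {0,2}  [new]
{0} --q--> {0,4}  [new]
{0,2} --p--> {0,1,2}  [new]
{0,2} --q--> {0,2,4}  [new]
{0,4} --p--> {0,1,2,4}  [new]
{0,4} --q--> {0,4}  [seen]
{0,1,2} --p--> {0,1,2,4}  [seen]
{0,1,2} --q--> {0,2,4}  [seen]
{0,2,4} --p--> {0,1,2,4}  [seen]
{0,2,4} --q--> {0,2,4}  [seen]
{0,1,2,4} --p--> {0,1,2,4}  [seen]
{0,1,2,4} --q--> {0,2,4}  [seen]
Reachable DFA states: {0}, {0,2}, {0,4}, {0,1,2}, {0,2,4}, {0,1,2,4}.
{0,2} is among them.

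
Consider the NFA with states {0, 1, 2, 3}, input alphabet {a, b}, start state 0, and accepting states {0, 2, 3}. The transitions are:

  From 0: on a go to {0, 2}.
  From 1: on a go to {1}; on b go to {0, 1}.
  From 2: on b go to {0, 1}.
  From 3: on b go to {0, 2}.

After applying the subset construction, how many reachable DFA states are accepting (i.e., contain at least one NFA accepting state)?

Start state of the DFA: {0}.
{0} --a--> {0, 2}  [new]
{0} --b--> ∅  [new]
{0, 2} --a--> {0, 2}  [seen]
{0, 2} --b--> {0, 1}  [new]
∅ --a--> ∅  [seen]
∅ --b--> ∅  [seen]
{0, 1} --a--> {0, 1, 2}  [new]
{0, 1} --b--> {0, 1}  [seen]
{0, 1, 2} --a--> {0, 1, 2}  [seen]
{0, 1, 2} --b--> {0, 1}  [seen]
Reachable DFA states: {0}, {0, 2}, ∅, {0, 1}, {0, 1, 2}.
Accepting DFA states (contain an NFA accepting state): {0}, {0, 2}, {0, 1}, {0, 1, 2}.

4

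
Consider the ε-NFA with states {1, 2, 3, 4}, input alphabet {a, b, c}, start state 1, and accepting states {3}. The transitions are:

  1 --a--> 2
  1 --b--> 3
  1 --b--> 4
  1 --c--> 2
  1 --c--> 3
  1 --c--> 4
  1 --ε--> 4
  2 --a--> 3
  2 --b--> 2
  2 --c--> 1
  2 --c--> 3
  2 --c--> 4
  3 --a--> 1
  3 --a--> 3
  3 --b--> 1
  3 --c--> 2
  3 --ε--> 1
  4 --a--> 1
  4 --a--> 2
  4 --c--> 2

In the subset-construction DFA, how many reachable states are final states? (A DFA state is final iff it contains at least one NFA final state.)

2

Start state of the DFA: {1, 4} (ε-closure of the NFA start).
{1, 4} --a--> {1, 2, 4}  [new]
{1, 4} --b--> {1, 3, 4}  [new]
{1, 4} --c--> {1, 2, 3, 4}  [new]
{1, 2, 4} --a--> {1, 2, 3, 4}  [seen]
{1, 2, 4} --b--> {1, 2, 3, 4}  [seen]
{1, 2, 4} --c--> {1, 2, 3, 4}  [seen]
{1, 3, 4} --a--> {1, 2, 3, 4}  [seen]
{1, 3, 4} --b--> {1, 3, 4}  [seen]
{1, 3, 4} --c--> {1, 2, 3, 4}  [seen]
{1, 2, 3, 4} --a--> {1, 2, 3, 4}  [seen]
{1, 2, 3, 4} --b--> {1, 2, 3, 4}  [seen]
{1, 2, 3, 4} --c--> {1, 2, 3, 4}  [seen]
Reachable DFA states: {1, 4}, {1, 2, 4}, {1, 3, 4}, {1, 2, 3, 4}.
Accepting DFA states (contain an NFA accepting state): {1, 3, 4}, {1, 2, 3, 4}.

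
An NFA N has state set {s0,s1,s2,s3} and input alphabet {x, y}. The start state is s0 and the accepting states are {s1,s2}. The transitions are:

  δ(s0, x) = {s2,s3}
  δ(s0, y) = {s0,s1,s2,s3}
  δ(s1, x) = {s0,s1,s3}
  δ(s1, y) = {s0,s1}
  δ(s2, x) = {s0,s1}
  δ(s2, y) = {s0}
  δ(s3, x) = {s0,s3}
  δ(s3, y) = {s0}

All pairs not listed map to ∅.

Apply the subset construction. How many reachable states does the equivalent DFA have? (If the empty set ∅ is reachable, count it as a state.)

Start state of the DFA: {s0}.
{s0} --x--> {s2,s3}  [new]
{s0} --y--> {s0,s1,s2,s3}  [new]
{s2,s3} --x--> {s0,s1,s3}  [new]
{s2,s3} --y--> {s0}  [seen]
{s0,s1,s2,s3} --x--> {s0,s1,s2,s3}  [seen]
{s0,s1,s2,s3} --y--> {s0,s1,s2,s3}  [seen]
{s0,s1,s3} --x--> {s0,s1,s2,s3}  [seen]
{s0,s1,s3} --y--> {s0,s1,s2,s3}  [seen]
Reachable DFA states: {s0}, {s2,s3}, {s0,s1,s2,s3}, {s0,s1,s3}.

4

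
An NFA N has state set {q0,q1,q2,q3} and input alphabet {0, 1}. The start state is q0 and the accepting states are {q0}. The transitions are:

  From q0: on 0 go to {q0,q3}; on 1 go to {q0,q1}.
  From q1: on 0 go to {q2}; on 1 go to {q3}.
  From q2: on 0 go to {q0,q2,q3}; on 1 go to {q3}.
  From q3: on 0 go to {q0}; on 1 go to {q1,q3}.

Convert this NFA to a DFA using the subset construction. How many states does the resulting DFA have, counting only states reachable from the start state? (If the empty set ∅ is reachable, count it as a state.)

Start state of the DFA: {q0}.
{q0} --0--> {q0,q3}  [new]
{q0} --1--> {q0,q1}  [new]
{q0,q3} --0--> {q0,q3}  [seen]
{q0,q3} --1--> {q0,q1,q3}  [new]
{q0,q1} --0--> {q0,q2,q3}  [new]
{q0,q1} --1--> {q0,q1,q3}  [seen]
{q0,q1,q3} --0--> {q0,q2,q3}  [seen]
{q0,q1,q3} --1--> {q0,q1,q3}  [seen]
{q0,q2,q3} --0--> {q0,q2,q3}  [seen]
{q0,q2,q3} --1--> {q0,q1,q3}  [seen]
Reachable DFA states: {q0}, {q0,q3}, {q0,q1}, {q0,q1,q3}, {q0,q2,q3}.

5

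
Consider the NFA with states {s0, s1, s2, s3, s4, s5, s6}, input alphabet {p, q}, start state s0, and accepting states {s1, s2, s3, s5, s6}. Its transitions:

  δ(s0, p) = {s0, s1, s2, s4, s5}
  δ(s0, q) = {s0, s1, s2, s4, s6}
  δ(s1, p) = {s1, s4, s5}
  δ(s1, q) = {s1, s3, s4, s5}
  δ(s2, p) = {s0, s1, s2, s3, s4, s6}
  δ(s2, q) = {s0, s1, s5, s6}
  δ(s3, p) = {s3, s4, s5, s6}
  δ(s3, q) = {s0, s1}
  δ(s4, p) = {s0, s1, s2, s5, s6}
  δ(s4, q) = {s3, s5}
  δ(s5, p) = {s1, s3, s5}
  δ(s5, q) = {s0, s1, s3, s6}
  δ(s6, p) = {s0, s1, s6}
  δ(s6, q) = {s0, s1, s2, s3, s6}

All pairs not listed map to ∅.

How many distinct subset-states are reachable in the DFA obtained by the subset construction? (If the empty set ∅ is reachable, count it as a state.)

Start state of the DFA: {s0}.
{s0} --p--> {s0, s1, s2, s4, s5}  [new]
{s0} --q--> {s0, s1, s2, s4, s6}  [new]
{s0, s1, s2, s4, s5} --p--> {s0, s1, s2, s3, s4, s5, s6}  [new]
{s0, s1, s2, s4, s5} --q--> {s0, s1, s2, s3, s4, s5, s6}  [seen]
{s0, s1, s2, s4, s6} --p--> {s0, s1, s2, s3, s4, s5, s6}  [seen]
{s0, s1, s2, s4, s6} --q--> {s0, s1, s2, s3, s4, s5, s6}  [seen]
{s0, s1, s2, s3, s4, s5, s6} --p--> {s0, s1, s2, s3, s4, s5, s6}  [seen]
{s0, s1, s2, s3, s4, s5, s6} --q--> {s0, s1, s2, s3, s4, s5, s6}  [seen]
Reachable DFA states: {s0}, {s0, s1, s2, s4, s5}, {s0, s1, s2, s4, s6}, {s0, s1, s2, s3, s4, s5, s6}.

4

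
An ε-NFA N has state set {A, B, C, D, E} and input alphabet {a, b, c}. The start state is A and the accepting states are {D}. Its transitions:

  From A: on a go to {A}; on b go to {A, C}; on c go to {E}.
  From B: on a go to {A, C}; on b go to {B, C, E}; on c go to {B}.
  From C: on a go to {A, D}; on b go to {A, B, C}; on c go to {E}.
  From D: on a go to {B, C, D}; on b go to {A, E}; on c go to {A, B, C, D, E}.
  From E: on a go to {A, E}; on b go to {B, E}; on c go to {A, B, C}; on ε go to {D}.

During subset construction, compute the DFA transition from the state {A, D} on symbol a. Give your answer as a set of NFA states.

δ(A,a) = {A}; δ(D,a) = {B, C, D}.
Union: {A, B, C, D}.

{A, B, C, D}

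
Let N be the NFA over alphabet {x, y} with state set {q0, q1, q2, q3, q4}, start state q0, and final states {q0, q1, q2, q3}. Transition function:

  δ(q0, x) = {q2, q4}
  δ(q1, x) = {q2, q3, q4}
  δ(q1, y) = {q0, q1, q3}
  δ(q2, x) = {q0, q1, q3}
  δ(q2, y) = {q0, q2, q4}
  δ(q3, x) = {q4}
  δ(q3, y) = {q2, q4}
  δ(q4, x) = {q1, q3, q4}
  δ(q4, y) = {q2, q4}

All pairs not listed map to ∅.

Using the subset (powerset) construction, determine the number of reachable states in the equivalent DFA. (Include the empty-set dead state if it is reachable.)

7

Start state of the DFA: {q0}.
{q0} --x--> {q2, q4}  [new]
{q0} --y--> ∅  [new]
{q2, q4} --x--> {q0, q1, q3, q4}  [new]
{q2, q4} --y--> {q0, q2, q4}  [new]
∅ --x--> ∅  [seen]
∅ --y--> ∅  [seen]
{q0, q1, q3, q4} --x--> {q1, q2, q3, q4}  [new]
{q0, q1, q3, q4} --y--> {q0, q1, q2, q3, q4}  [new]
{q0, q2, q4} --x--> {q0, q1, q2, q3, q4}  [seen]
{q0, q2, q4} --y--> {q0, q2, q4}  [seen]
{q1, q2, q3, q4} --x--> {q0, q1, q2, q3, q4}  [seen]
{q1, q2, q3, q4} --y--> {q0, q1, q2, q3, q4}  [seen]
{q0, q1, q2, q3, q4} --x--> {q0, q1, q2, q3, q4}  [seen]
{q0, q1, q2, q3, q4} --y--> {q0, q1, q2, q3, q4}  [seen]
Reachable DFA states: {q0}, {q2, q4}, ∅, {q0, q1, q3, q4}, {q0, q2, q4}, {q1, q2, q3, q4}, {q0, q1, q2, q3, q4}.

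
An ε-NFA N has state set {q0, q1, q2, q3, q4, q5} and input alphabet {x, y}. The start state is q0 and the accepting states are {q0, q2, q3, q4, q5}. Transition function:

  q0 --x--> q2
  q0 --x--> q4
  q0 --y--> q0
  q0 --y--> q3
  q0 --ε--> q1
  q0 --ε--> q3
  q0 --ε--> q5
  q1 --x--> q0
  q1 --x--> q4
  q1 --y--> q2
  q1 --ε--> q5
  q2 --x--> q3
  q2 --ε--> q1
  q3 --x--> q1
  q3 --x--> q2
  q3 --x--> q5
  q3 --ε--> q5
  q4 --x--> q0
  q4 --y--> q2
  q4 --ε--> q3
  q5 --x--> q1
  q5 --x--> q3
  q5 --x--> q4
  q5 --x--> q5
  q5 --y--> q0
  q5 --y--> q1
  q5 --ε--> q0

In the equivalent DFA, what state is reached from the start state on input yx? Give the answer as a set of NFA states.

{q0, q1, q2, q3, q4, q5}

Start: {q0, q1, q3, q5}.
δ(q0,y) = {q0, q3}; δ(q1,y) = {q2}; δ(q3,y) = ∅; δ(q5,y) = {q0, q1}.
Union: {q0, q1, q2, q3}.
ε-closure gives {q0, q1, q2, q3, q5}.
After y: {q0, q1, q2, q3, q5}.
δ(q0,x) = {q2, q4}; δ(q1,x) = {q0, q4}; δ(q2,x) = {q3}; δ(q3,x) = {q1, q2, q5}; δ(q5,x) = {q1, q3, q4, q5}.
Union: {q0, q1, q2, q3, q4, q5}.
After x: {q0, q1, q2, q3, q4, q5}.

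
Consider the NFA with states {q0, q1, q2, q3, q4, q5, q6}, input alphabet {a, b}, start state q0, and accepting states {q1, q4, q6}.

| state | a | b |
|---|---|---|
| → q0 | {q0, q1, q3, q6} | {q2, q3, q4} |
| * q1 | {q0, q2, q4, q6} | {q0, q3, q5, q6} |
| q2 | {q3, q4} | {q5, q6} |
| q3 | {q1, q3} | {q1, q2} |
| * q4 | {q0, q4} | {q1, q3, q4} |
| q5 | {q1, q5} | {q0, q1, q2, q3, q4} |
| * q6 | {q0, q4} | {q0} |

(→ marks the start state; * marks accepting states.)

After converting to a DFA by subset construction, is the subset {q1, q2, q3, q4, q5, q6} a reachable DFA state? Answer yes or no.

yes

Start state of the DFA: {q0}.
{q0} --a--> {q0, q1, q3, q6}  [new]
{q0} --b--> {q2, q3, q4}  [new]
{q0, q1, q3, q6} --a--> {q0, q1, q2, q3, q4, q6}  [new]
{q0, q1, q3, q6} --b--> {q0, q1, q2, q3, q4, q5, q6}  [new]
{q2, q3, q4} --a--> {q0, q1, q3, q4}  [new]
{q2, q3, q4} --b--> {q1, q2, q3, q4, q5, q6}  [new]
{q0, q1, q2, q3, q4, q6} --a--> {q0, q1, q2, q3, q4, q6}  [seen]
{q0, q1, q2, q3, q4, q6} --b--> {q0, q1, q2, q3, q4, q5, q6}  [seen]
{q0, q1, q2, q3, q4, q5, q6} --a--> {q0, q1, q2, q3, q4, q5, q6}  [seen]
{q0, q1, q2, q3, q4, q5, q6} --b--> {q0, q1, q2, q3, q4, q5, q6}  [seen]
{q0, q1, q3, q4} --a--> {q0, q1, q2, q3, q4, q6}  [seen]
{q0, q1, q3, q4} --b--> {q0, q1, q2, q3, q4, q5, q6}  [seen]
{q1, q2, q3, q4, q5, q6} --a--> {q0, q1, q2, q3, q4, q5, q6}  [seen]
{q1, q2, q3, q4, q5, q6} --b--> {q0, q1, q2, q3, q4, q5, q6}  [seen]
Reachable DFA states: {q0}, {q0, q1, q3, q6}, {q2, q3, q4}, {q0, q1, q2, q3, q4, q6}, {q0, q1, q2, q3, q4, q5, q6}, {q0, q1, q3, q4}, {q1, q2, q3, q4, q5, q6}.
{q1, q2, q3, q4, q5, q6} is among them.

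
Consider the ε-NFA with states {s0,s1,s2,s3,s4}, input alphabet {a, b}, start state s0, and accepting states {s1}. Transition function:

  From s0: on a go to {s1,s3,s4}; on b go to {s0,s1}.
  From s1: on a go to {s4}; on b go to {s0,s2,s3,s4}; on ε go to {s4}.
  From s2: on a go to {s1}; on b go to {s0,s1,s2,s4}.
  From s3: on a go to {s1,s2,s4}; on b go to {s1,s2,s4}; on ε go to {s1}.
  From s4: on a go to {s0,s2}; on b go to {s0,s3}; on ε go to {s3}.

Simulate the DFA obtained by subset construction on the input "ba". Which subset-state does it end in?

{s0,s1,s2,s3,s4}

Start: {s0}.
δ(s0,b) = {s0,s1}.
Union: {s0,s1}.
ε-closure gives {s0,s1,s3,s4}.
After b: {s0,s1,s3,s4}.
δ(s0,a) = {s1,s3,s4}; δ(s1,a) = {s4}; δ(s3,a) = {s1,s2,s4}; δ(s4,a) = {s0,s2}.
Union: {s0,s1,s2,s3,s4}.
After a: {s0,s1,s2,s3,s4}.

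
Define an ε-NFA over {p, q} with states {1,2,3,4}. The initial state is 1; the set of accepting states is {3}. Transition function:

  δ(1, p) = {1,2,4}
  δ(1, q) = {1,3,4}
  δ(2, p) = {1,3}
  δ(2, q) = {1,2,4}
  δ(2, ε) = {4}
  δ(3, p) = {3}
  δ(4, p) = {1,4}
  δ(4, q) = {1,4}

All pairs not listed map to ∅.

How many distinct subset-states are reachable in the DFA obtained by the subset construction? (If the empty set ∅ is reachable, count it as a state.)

4

Start state of the DFA: {1} (ε-closure of the NFA start).
{1} --p--> {1,2,4}  [new]
{1} --q--> {1,3,4}  [new]
{1,2,4} --p--> {1,2,3,4}  [new]
{1,2,4} --q--> {1,2,3,4}  [seen]
{1,3,4} --p--> {1,2,3,4}  [seen]
{1,3,4} --q--> {1,3,4}  [seen]
{1,2,3,4} --p--> {1,2,3,4}  [seen]
{1,2,3,4} --q--> {1,2,3,4}  [seen]
Reachable DFA states: {1}, {1,2,4}, {1,3,4}, {1,2,3,4}.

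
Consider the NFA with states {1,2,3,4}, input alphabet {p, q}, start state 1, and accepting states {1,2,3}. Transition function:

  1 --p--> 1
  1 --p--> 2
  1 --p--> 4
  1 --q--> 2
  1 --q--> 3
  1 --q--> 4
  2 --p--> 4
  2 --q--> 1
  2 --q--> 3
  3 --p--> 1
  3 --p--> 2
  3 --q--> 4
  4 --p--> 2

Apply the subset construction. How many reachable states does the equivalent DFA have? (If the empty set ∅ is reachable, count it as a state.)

Start state of the DFA: {1}.
{1} --p--> {1,2,4}  [new]
{1} --q--> {2,3,4}  [new]
{1,2,4} --p--> {1,2,4}  [seen]
{1,2,4} --q--> {1,2,3,4}  [new]
{2,3,4} --p--> {1,2,4}  [seen]
{2,3,4} --q--> {1,3,4}  [new]
{1,2,3,4} --p--> {1,2,4}  [seen]
{1,2,3,4} --q--> {1,2,3,4}  [seen]
{1,3,4} --p--> {1,2,4}  [seen]
{1,3,4} --q--> {2,3,4}  [seen]
Reachable DFA states: {1}, {1,2,4}, {2,3,4}, {1,2,3,4}, {1,3,4}.

5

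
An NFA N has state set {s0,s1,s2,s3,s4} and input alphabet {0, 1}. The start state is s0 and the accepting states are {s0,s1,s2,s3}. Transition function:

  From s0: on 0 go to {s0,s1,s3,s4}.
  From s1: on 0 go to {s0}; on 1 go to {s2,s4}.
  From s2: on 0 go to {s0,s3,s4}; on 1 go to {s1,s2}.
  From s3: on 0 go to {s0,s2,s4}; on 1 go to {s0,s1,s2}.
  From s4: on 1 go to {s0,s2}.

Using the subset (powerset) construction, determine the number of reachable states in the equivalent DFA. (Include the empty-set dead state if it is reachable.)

5

Start state of the DFA: {s0}.
{s0} --0--> {s0,s1,s3,s4}  [new]
{s0} --1--> ∅  [new]
{s0,s1,s3,s4} --0--> {s0,s1,s2,s3,s4}  [new]
{s0,s1,s3,s4} --1--> {s0,s1,s2,s4}  [new]
∅ --0--> ∅  [seen]
∅ --1--> ∅  [seen]
{s0,s1,s2,s3,s4} --0--> {s0,s1,s2,s3,s4}  [seen]
{s0,s1,s2,s3,s4} --1--> {s0,s1,s2,s4}  [seen]
{s0,s1,s2,s4} --0--> {s0,s1,s3,s4}  [seen]
{s0,s1,s2,s4} --1--> {s0,s1,s2,s4}  [seen]
Reachable DFA states: {s0}, {s0,s1,s3,s4}, ∅, {s0,s1,s2,s3,s4}, {s0,s1,s2,s4}.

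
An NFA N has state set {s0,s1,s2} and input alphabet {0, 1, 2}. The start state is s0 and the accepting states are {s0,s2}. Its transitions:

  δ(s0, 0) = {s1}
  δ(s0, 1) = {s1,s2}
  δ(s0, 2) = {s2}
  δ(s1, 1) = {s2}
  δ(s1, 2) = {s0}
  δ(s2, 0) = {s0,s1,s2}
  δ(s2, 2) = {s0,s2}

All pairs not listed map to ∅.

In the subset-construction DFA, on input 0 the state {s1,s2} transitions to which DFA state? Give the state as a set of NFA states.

δ(s1,0) = ∅; δ(s2,0) = {s0,s1,s2}.
Union: {s0,s1,s2}.

{s0,s1,s2}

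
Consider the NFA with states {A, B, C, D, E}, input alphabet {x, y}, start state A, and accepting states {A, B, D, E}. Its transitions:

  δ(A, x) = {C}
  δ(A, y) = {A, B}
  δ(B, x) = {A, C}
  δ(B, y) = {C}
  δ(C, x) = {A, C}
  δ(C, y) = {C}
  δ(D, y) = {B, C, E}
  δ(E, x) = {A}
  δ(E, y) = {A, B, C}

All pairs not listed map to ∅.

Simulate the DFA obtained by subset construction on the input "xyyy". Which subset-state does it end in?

Start: {A}.
δ(A,x) = {C}.
Union: {C}.
After x: {C}.
δ(C,y) = {C}.
Union: {C}.
After y: {C}.
δ(C,y) = {C}.
Union: {C}.
After y: {C}.
δ(C,y) = {C}.
Union: {C}.
After y: {C}.

{C}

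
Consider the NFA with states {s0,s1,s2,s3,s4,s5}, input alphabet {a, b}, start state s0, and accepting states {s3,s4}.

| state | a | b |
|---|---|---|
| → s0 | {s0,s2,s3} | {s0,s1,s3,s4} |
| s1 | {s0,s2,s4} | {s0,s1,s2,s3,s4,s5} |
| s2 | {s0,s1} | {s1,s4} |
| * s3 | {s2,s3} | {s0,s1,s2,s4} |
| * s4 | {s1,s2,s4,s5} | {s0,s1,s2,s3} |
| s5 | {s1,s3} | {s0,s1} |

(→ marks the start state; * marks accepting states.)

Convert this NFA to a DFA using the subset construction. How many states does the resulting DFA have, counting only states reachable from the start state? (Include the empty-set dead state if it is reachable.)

Start state of the DFA: {s0}.
{s0} --a--> {s0,s2,s3}  [new]
{s0} --b--> {s0,s1,s3,s4}  [new]
{s0,s2,s3} --a--> {s0,s1,s2,s3}  [new]
{s0,s2,s3} --b--> {s0,s1,s2,s3,s4}  [new]
{s0,s1,s3,s4} --a--> {s0,s1,s2,s3,s4,s5}  [new]
{s0,s1,s3,s4} --b--> {s0,s1,s2,s3,s4,s5}  [seen]
{s0,s1,s2,s3} --a--> {s0,s1,s2,s3,s4}  [seen]
{s0,s1,s2,s3} --b--> {s0,s1,s2,s3,s4,s5}  [seen]
{s0,s1,s2,s3,s4} --a--> {s0,s1,s2,s3,s4,s5}  [seen]
{s0,s1,s2,s3,s4} --b--> {s0,s1,s2,s3,s4,s5}  [seen]
{s0,s1,s2,s3,s4,s5} --a--> {s0,s1,s2,s3,s4,s5}  [seen]
{s0,s1,s2,s3,s4,s5} --b--> {s0,s1,s2,s3,s4,s5}  [seen]
Reachable DFA states: {s0}, {s0,s2,s3}, {s0,s1,s3,s4}, {s0,s1,s2,s3}, {s0,s1,s2,s3,s4}, {s0,s1,s2,s3,s4,s5}.

6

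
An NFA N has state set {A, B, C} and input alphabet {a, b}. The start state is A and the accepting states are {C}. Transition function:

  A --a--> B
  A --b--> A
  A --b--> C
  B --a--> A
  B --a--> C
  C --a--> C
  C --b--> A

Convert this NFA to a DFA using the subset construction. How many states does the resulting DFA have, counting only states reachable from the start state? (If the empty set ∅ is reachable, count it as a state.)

5

Start state of the DFA: {A}.
{A} --a--> {B}  [new]
{A} --b--> {A, C}  [new]
{B} --a--> {A, C}  [seen]
{B} --b--> ∅  [new]
{A, C} --a--> {B, C}  [new]
{A, C} --b--> {A, C}  [seen]
∅ --a--> ∅  [seen]
∅ --b--> ∅  [seen]
{B, C} --a--> {A, C}  [seen]
{B, C} --b--> {A}  [seen]
Reachable DFA states: {A}, {B}, {A, C}, ∅, {B, C}.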